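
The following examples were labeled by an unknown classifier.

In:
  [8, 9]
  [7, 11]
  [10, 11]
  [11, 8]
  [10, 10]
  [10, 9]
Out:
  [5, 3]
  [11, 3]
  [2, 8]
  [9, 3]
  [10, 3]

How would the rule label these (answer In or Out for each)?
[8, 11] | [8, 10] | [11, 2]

A rule that fits every label: sum ≥ 17 — true of each 'In' example, false of each 'Out' one.
[8, 11] → 8+11 = 19 → In.
[8, 10] → 8+10 = 18 → In.
[11, 2] → 11+2 = 13 → Out.

In, In, Out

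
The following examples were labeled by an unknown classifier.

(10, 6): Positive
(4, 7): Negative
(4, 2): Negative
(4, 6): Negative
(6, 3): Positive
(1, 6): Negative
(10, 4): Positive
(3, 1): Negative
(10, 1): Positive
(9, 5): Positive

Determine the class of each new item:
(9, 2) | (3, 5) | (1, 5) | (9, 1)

Positive, Negative, Negative, Positive

All 'Positive' examples share one property — first ≥ 5 — and every 'Negative' example lacks it.
(9, 2) → first 9 → Positive. (3, 5) → first 3 → Negative. (1, 5) → first 1 → Negative. (9, 1) → first 9 → Positive.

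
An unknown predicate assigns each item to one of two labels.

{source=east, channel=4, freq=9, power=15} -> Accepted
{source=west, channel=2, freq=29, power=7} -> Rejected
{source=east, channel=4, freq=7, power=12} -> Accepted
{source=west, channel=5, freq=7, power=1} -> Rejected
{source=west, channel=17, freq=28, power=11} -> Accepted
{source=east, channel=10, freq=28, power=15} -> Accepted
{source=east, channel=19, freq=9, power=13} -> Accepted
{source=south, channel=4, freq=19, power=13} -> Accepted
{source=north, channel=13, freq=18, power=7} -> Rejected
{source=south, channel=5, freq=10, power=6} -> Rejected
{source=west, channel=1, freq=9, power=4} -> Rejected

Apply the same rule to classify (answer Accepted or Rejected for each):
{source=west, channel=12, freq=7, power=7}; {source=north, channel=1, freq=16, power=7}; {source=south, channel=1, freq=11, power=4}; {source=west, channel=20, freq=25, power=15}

The classifier is using: power ≥ 11.

Rejected, Rejected, Rejected, Accepted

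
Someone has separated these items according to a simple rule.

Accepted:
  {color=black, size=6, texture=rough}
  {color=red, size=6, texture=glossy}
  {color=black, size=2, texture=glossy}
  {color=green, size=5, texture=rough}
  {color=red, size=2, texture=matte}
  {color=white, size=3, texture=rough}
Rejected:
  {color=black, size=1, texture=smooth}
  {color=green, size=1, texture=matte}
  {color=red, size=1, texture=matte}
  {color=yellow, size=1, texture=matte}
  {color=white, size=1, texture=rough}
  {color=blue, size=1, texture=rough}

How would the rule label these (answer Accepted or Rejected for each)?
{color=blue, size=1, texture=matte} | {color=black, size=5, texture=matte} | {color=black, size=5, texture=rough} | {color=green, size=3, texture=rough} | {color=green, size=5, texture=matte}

The simplest hypothesis consistent with all the labels is: size ≥ 2.
{color=blue, size=1, texture=matte}: size = 1, lacks this property → Rejected. {color=black, size=5, texture=matte}: size = 5, satisfies this → Accepted. {color=black, size=5, texture=rough}: size = 5, satisfies this → Accepted. {color=green, size=3, texture=rough}: size = 3, satisfies this → Accepted. {color=green, size=5, texture=matte}: size = 5, satisfies this → Accepted.

Rejected, Accepted, Accepted, Accepted, Accepted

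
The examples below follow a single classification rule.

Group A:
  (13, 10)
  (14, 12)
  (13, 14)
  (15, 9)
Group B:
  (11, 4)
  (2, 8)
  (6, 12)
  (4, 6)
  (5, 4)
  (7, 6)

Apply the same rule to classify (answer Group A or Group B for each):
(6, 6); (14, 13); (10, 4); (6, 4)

'Group A' ⟺ sum ≥ 23.

Group B, Group A, Group B, Group B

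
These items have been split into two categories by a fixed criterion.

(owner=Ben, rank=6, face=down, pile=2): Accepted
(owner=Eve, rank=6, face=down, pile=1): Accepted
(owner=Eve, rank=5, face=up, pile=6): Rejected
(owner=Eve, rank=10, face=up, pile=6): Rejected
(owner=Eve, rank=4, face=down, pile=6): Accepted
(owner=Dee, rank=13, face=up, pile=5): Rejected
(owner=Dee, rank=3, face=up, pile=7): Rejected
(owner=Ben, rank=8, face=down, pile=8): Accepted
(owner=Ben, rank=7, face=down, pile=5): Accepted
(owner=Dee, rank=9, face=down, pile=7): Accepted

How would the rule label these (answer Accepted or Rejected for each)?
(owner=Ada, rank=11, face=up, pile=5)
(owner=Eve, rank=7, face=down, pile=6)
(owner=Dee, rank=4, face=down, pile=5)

Rejected, Accepted, Accepted

The common property of the 'Accepted' items is: face is down. No 'Rejected' item has it.
(owner=Ada, rank=11, face=up, pile=5) → face is up → Rejected.
(owner=Eve, rank=7, face=down, pile=6) → face is down → Accepted.
(owner=Dee, rank=4, face=down, pile=5) → face is down → Accepted.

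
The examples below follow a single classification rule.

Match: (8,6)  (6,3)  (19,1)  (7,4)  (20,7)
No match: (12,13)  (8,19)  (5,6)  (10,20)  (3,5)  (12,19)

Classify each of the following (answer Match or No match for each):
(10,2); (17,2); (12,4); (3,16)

Match, Match, Match, No match

The pattern is that an item is 'Match' exactly when: first > second.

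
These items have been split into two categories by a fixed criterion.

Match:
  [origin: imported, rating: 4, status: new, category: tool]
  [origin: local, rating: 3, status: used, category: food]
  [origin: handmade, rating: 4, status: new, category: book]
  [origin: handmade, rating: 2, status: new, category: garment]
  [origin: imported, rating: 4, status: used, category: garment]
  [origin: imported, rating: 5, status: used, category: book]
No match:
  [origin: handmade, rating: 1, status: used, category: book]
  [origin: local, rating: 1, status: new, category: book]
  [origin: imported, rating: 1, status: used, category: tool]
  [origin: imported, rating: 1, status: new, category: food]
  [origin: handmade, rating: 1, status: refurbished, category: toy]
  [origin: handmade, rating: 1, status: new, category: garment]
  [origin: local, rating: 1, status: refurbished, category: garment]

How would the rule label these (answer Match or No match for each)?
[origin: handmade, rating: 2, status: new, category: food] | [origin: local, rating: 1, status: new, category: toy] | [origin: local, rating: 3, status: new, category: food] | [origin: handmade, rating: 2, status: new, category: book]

Match, No match, Match, Match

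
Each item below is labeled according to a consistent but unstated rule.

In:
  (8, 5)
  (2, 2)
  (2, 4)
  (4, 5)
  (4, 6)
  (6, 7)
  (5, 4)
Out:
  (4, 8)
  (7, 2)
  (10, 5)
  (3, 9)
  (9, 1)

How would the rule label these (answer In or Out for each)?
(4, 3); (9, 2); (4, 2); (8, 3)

In, Out, In, Out

The simplest hypothesis consistent with all the labels is: |first − second| ≤ 3.
(4, 3) — |4−3| = 1, hence In.
(9, 2) — |9−2| = 7, hence Out.
(4, 2) — |4−2| = 2, hence In.
(8, 3) — |8−3| = 5, hence Out.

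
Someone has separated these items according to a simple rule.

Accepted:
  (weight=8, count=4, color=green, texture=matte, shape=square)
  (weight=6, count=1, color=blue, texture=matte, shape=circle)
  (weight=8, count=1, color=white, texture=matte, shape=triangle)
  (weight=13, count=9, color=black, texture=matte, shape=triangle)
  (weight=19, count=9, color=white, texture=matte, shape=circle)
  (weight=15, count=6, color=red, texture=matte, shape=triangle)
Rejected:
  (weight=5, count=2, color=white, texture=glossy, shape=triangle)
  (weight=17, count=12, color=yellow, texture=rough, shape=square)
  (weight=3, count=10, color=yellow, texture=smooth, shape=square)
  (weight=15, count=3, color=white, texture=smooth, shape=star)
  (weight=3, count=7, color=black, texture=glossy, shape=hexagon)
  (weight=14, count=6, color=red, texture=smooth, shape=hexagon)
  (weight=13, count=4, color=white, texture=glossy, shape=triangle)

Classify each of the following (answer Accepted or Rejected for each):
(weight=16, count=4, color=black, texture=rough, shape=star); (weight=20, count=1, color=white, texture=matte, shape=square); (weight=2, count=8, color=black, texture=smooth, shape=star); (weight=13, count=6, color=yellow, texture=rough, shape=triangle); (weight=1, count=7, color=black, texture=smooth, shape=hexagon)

Looking at the examples, the only property every 'Accepted' case has and every 'Rejected' case lacks is: texture is matte.
(weight=16, count=4, color=black, texture=rough, shape=star): Rejected (texture is rough).
(weight=20, count=1, color=white, texture=matte, shape=square): Accepted (texture is matte).
(weight=2, count=8, color=black, texture=smooth, shape=star): Rejected (texture is smooth).
(weight=13, count=6, color=yellow, texture=rough, shape=triangle): Rejected (texture is rough).
(weight=1, count=7, color=black, texture=smooth, shape=hexagon): Rejected (texture is smooth).

Rejected, Accepted, Rejected, Rejected, Rejected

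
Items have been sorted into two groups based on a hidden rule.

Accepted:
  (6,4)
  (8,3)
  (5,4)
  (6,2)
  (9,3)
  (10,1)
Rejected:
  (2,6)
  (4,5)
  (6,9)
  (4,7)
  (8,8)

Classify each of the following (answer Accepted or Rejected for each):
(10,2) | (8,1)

Accepted, Accepted

All 'Accepted' examples share one property — first > second — and every 'Rejected' example lacks it.
(10,2): Accepted (10 > 2).
(8,1): Accepted (8 > 1).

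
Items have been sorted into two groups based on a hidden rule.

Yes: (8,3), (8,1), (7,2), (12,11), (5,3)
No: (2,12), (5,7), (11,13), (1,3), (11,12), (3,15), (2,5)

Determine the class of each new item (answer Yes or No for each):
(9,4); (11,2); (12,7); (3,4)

The common property of the 'Yes' items is: first > second. No 'No' item has it.
(9,4) — 9 > 4, hence Yes.
(11,2) — 11 > 2, hence Yes.
(12,7) — 12 > 7, hence Yes.
(3,4) — 3 < 4, hence No.

Yes, Yes, Yes, No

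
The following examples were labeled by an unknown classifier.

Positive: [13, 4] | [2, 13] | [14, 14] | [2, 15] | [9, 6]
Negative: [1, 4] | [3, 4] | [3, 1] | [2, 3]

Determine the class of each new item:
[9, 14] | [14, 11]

Every 'Positive' example satisfies: sum ≥ 15. None of the 'Negative' examples do.

Positive, Positive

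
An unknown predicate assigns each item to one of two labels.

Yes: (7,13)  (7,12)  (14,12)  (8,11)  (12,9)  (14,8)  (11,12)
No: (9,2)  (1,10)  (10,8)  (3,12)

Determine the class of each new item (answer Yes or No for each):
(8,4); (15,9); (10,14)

A rule that fits every label: sum ≥ 19 — true of each 'Yes' example, false of each 'No' one.
(8,4) → 8+4 = 12 → No. (15,9) → 15+9 = 24 → Yes. (10,14) → 10+14 = 24 → Yes.

No, Yes, Yes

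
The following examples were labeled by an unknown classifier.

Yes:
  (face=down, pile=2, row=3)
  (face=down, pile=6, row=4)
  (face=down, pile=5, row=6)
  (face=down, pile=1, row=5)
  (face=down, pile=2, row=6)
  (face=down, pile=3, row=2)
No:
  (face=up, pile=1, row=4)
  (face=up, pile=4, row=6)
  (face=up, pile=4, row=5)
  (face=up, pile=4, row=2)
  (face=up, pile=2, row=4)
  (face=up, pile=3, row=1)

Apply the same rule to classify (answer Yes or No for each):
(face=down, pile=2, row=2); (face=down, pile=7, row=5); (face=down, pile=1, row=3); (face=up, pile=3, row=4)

Yes, Yes, Yes, No

Checking candidate rules against both groups, what survives is: face is down.
(face=down, pile=2, row=2): face is down — checks out, so Yes. (face=down, pile=7, row=5): face is down — checks out, so Yes. (face=down, pile=1, row=3): face is down — checks out, so Yes. (face=up, pile=3, row=4): face is up — fails the rule, so No.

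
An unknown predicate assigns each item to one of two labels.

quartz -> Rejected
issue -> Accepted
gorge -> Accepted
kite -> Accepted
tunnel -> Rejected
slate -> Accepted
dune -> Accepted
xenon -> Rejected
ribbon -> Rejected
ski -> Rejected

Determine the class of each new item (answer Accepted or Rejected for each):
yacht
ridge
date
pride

Rejected, Accepted, Accepted, Accepted

The common property of the 'Accepted' items is: ends with 'e'. No 'Rejected' item has it.
yacht: ends with 't' — does not pass, so Rejected. ridge: ends with 'e' — has this property, so Accepted. date: ends with 'e' — has this property, so Accepted. pride: ends with 'e' — has this property, so Accepted.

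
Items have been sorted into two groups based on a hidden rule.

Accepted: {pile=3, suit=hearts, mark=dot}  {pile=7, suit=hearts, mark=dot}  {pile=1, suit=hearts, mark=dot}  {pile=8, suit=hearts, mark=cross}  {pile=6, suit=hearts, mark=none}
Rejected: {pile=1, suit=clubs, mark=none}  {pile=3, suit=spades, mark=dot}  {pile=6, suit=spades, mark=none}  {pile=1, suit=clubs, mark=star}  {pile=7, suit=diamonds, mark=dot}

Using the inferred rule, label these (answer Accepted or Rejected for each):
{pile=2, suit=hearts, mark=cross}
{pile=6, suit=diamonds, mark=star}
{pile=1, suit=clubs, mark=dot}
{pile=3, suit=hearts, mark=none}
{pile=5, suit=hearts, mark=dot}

Accepted, Rejected, Rejected, Accepted, Accepted

The rule appears to be: suit is hearts.
{pile=2, suit=hearts, mark=cross}: suit is hearts, meets the rule → Accepted.
{pile=6, suit=diamonds, mark=star}: suit is diamonds, fails this test → Rejected.
{pile=1, suit=clubs, mark=dot}: suit is clubs, fails this test → Rejected.
{pile=3, suit=hearts, mark=none}: suit is hearts, meets the rule → Accepted.
{pile=5, suit=hearts, mark=dot}: suit is hearts, meets the rule → Accepted.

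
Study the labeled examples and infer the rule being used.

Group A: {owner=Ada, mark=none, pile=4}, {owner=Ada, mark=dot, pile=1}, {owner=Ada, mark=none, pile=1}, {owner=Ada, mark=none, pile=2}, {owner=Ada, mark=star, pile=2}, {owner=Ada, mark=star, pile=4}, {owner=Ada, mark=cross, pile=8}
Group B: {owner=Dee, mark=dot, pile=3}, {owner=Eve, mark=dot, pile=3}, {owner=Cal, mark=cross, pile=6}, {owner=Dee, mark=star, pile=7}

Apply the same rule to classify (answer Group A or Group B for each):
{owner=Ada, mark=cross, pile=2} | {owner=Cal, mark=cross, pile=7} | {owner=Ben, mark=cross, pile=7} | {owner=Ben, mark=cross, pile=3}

Group A, Group B, Group B, Group B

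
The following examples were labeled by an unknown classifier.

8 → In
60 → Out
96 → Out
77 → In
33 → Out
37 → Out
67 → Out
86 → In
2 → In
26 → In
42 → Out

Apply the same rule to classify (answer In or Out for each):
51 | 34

Out, Out

Rule: ≡ 2 (mod 3). This holds for each 'In' example and fails for each 'Out' one.
51 → 51 mod 3 = 0 → Out. 34 → 34 mod 3 = 1 → Out.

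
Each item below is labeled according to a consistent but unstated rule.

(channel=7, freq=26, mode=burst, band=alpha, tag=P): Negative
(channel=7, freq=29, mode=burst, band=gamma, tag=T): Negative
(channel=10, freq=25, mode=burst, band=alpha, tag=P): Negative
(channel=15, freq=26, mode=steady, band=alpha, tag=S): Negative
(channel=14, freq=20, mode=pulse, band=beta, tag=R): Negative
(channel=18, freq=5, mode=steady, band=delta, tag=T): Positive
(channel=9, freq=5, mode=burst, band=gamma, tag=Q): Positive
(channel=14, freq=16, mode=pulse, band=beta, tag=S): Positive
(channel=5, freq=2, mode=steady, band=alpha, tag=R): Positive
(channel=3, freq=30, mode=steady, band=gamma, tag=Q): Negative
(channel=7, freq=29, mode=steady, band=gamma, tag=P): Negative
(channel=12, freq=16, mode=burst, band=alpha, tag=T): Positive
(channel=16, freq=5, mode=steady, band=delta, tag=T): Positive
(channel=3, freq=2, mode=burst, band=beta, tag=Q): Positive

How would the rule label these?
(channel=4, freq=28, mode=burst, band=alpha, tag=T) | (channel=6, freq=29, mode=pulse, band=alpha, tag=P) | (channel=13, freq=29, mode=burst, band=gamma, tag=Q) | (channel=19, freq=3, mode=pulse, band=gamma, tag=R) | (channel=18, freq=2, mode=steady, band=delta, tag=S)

The distinguishing property — freq ≤ 16 — holds for all the 'Positive' cases and none of the 'Negative' cases.
(channel=4, freq=28, mode=burst, band=alpha, tag=T): freq = 28 — does not fit, so Negative.
(channel=6, freq=29, mode=pulse, band=alpha, tag=P): freq = 29 — does not fit, so Negative.
(channel=13, freq=29, mode=burst, band=gamma, tag=Q): freq = 29 — does not fit, so Negative.
(channel=19, freq=3, mode=pulse, band=gamma, tag=R): freq = 3 — checks out, so Positive.
(channel=18, freq=2, mode=steady, band=delta, tag=S): freq = 2 — checks out, so Positive.

Negative, Negative, Negative, Positive, Positive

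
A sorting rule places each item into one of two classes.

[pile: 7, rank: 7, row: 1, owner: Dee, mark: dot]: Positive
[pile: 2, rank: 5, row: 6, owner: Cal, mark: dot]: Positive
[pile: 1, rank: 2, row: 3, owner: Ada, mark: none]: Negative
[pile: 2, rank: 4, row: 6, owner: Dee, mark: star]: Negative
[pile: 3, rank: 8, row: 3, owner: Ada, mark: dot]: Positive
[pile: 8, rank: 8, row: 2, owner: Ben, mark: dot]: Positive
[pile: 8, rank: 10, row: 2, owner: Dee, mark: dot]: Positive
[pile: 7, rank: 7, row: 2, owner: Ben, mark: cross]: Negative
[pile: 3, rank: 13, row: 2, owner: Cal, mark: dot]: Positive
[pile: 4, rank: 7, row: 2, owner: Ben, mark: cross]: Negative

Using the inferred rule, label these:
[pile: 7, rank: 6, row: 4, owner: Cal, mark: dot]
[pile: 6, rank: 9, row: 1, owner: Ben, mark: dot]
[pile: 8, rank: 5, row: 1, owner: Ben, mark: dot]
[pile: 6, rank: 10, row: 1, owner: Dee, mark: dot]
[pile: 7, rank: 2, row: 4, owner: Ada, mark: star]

The classifier is using: mark is dot.

Positive, Positive, Positive, Positive, Negative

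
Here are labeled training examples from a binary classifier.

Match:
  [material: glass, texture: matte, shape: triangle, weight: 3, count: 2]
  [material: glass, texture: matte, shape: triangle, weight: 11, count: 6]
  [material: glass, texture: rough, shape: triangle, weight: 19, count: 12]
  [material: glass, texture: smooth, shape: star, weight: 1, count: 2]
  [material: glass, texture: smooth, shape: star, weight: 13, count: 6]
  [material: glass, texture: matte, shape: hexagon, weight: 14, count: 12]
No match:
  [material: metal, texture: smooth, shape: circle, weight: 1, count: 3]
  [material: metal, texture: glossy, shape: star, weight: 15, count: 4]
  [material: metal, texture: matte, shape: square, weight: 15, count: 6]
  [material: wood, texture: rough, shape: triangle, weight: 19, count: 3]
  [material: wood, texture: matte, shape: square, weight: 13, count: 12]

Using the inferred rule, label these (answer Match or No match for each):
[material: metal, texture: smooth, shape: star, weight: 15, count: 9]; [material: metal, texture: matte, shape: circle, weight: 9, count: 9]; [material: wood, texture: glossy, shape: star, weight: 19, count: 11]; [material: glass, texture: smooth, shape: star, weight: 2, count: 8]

No match, No match, No match, Match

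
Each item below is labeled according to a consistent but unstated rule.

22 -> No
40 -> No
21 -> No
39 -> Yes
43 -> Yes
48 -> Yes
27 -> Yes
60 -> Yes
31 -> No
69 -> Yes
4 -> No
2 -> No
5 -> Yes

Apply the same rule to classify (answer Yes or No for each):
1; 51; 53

No, Yes, Yes

A rule that fits every label: digit sum ≥ 5 — true of each 'Yes' example, false of each 'No' one.
1: No (digit sum 1). 51: Yes (digit sum 5+1 = 6). 53: Yes (digit sum 5+3 = 8).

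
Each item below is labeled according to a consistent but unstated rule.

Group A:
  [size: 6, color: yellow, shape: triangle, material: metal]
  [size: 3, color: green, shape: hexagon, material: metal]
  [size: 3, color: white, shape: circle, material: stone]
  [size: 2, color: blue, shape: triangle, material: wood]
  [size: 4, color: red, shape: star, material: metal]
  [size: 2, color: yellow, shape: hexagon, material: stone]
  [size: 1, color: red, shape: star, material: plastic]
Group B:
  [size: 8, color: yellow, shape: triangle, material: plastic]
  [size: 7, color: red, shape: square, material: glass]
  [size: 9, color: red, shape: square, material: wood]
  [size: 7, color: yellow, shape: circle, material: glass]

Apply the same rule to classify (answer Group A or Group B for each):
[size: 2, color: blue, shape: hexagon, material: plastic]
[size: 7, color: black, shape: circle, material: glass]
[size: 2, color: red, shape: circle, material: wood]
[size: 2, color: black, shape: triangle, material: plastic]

Group A, Group B, Group A, Group A

The distinguishing property — size ≤ 6 — holds for all the 'Group A' cases and none of the 'Group B' cases.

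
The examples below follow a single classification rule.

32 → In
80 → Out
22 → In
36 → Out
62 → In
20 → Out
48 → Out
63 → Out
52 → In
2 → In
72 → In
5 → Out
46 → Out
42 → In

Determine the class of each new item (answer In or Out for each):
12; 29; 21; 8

The simplest hypothesis consistent with all the labels is: ends in digit 2.
12 — last digit 2, hence In.
29 — last digit 9, hence Out.
21 — last digit 1, hence Out.
8 — last digit 8, hence Out.

In, Out, Out, Out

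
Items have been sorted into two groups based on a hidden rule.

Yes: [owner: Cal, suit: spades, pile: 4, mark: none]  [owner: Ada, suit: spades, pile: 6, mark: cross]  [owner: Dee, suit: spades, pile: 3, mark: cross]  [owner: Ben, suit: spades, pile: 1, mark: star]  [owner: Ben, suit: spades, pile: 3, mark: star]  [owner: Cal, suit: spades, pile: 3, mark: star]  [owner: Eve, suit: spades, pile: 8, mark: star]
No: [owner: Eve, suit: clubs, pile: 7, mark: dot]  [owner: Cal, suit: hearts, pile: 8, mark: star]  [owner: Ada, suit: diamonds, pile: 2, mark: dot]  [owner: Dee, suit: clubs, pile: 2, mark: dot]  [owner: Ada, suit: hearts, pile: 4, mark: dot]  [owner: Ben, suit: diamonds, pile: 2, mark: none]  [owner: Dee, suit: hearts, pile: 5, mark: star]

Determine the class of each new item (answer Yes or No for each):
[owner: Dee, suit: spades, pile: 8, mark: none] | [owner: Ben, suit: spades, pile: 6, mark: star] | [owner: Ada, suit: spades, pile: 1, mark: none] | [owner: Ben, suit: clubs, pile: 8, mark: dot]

Yes, Yes, Yes, No

Every 'Yes' example satisfies: suit is spades. None of the 'No' examples do.
[owner: Dee, suit: spades, pile: 8, mark: none] → suit is spades → Yes.
[owner: Ben, suit: spades, pile: 6, mark: star] → suit is spades → Yes.
[owner: Ada, suit: spades, pile: 1, mark: none] → suit is spades → Yes.
[owner: Ben, suit: clubs, pile: 8, mark: dot] → suit is clubs → No.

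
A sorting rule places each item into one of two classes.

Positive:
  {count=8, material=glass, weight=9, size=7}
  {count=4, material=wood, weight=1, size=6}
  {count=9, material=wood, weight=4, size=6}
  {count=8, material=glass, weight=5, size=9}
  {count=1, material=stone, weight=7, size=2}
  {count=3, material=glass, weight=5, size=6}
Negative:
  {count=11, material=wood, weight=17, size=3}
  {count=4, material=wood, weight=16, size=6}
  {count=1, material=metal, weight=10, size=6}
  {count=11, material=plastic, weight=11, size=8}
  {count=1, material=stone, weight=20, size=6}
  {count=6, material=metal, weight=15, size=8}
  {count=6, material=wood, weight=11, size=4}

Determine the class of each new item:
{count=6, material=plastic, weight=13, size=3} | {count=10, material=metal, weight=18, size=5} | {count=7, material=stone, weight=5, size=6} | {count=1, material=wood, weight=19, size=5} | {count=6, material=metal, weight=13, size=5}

Rule: weight ≤ 9. This holds for each 'Positive' example and fails for each 'Negative' one.
{count=6, material=plastic, weight=13, size=3}: weight = 13 — does not satisfy this, so Negative.
{count=10, material=metal, weight=18, size=5}: weight = 18 — does not satisfy this, so Negative.
{count=7, material=stone, weight=5, size=6}: weight = 5 — has this property, so Positive.
{count=1, material=wood, weight=19, size=5}: weight = 19 — does not satisfy this, so Negative.
{count=6, material=metal, weight=13, size=5}: weight = 13 — does not satisfy this, so Negative.

Negative, Negative, Positive, Negative, Negative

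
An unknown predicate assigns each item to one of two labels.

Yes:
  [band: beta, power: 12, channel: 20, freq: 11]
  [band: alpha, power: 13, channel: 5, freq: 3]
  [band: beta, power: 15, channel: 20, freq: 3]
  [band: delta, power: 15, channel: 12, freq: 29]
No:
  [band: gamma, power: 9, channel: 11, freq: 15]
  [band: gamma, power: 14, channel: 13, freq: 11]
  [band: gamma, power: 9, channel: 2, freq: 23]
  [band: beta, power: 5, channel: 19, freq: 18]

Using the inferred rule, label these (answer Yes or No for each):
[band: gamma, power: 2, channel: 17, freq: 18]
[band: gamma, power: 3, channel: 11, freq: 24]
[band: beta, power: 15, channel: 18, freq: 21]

The simplest hypothesis consistent with all the labels is: power ≥ 12 AND power ≠ 14.
[band: gamma, power: 2, channel: 17, freq: 18] → power = 2 → No. [band: gamma, power: 3, channel: 11, freq: 24] → power = 3 → No. [band: beta, power: 15, channel: 18, freq: 21] → power = 15 → Yes.

No, No, Yes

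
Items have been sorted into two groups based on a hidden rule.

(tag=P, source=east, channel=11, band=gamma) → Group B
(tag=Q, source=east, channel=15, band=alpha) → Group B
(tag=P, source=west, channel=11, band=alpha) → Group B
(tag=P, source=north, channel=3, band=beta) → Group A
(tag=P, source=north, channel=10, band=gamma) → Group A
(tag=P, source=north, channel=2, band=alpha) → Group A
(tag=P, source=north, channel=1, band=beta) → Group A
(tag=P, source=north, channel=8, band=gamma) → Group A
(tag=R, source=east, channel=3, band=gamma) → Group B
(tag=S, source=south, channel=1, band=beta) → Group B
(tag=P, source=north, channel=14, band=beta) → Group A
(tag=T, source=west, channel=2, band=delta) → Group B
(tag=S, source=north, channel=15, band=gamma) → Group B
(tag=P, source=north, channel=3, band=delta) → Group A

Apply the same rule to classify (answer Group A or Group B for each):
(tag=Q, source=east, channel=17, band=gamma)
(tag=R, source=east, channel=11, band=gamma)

The distinguishing property — tag is P AND source is north — holds for all the 'Group A' cases and none of the 'Group B' cases.
(tag=Q, source=east, channel=17, band=gamma): tag is Q, source is east — fails the rule, so Group B. (tag=R, source=east, channel=11, band=gamma): tag is R, source is east — fails the rule, so Group B.

Group B, Group B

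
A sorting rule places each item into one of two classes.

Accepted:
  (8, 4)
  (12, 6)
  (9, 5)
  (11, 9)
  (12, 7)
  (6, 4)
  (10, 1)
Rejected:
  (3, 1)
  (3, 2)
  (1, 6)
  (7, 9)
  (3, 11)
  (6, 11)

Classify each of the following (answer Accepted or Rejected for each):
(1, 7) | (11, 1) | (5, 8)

The common property of the 'Accepted' items is: first > second AND sum ≥ 7. No 'Rejected' item has it.

Rejected, Accepted, Rejected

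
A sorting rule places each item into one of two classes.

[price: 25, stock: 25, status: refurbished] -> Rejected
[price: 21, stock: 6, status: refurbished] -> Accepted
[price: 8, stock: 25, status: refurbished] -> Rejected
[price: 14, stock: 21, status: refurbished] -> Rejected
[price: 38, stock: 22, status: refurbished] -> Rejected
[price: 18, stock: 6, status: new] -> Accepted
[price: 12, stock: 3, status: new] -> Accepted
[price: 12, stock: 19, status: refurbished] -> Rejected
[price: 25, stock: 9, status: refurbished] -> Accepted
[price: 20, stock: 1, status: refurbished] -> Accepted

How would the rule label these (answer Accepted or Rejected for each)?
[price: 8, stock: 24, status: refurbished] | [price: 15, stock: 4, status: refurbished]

Rejected, Accepted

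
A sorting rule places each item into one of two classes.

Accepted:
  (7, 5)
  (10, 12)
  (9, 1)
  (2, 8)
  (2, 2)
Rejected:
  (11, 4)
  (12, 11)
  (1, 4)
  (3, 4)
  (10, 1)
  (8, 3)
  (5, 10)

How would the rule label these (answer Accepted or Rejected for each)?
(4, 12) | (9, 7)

Accepted, Accepted

The simplest hypothesis consistent with all the labels is: sum is even.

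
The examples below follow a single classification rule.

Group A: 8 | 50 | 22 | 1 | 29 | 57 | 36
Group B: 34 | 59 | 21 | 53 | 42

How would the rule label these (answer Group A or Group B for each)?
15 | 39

Group A, Group B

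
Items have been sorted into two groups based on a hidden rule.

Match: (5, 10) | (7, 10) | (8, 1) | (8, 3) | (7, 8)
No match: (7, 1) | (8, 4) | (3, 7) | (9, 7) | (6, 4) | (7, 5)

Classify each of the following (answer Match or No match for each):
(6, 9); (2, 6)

Match, No match

The distinguishing property — sum is odd — holds for all the 'Match' cases and none of the 'No match' cases.
(6, 9): 6+9 = 15, fits → Match. (2, 6): 2+6 = 8, lacks this property → No match.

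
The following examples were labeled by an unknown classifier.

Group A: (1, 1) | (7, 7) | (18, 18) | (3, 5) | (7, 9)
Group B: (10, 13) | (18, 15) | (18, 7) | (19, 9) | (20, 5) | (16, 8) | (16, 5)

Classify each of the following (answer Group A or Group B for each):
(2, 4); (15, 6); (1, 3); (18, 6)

Group A, Group B, Group A, Group B

The classifier is using: |first − second| ≤ 2.
Group A: (2, 4), since |2−4| = 2. Group B: (15, 6), since |15−6| = 9. Group A: (1, 3), since |1−3| = 2. Group B: (18, 6), since |18−6| = 12.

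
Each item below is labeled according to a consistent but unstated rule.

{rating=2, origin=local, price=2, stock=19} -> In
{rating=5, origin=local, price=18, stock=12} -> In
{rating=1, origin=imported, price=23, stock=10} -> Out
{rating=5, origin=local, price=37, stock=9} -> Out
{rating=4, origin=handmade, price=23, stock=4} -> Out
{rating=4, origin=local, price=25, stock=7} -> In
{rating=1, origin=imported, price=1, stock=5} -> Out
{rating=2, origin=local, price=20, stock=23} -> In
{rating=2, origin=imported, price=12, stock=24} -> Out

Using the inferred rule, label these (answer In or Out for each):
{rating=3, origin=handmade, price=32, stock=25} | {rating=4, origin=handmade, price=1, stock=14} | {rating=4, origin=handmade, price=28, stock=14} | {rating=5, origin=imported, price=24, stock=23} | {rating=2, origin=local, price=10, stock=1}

Out, Out, Out, Out, In

The common property of the 'In' items is: origin is local AND price ≤ 25. No 'Out' item has it.
{rating=3, origin=handmade, price=32, stock=25}: Out (origin is handmade, price = 32).
{rating=4, origin=handmade, price=1, stock=14}: Out (origin is handmade, price = 1).
{rating=4, origin=handmade, price=28, stock=14}: Out (origin is handmade, price = 28).
{rating=5, origin=imported, price=24, stock=23}: Out (origin is imported, price = 24).
{rating=2, origin=local, price=10, stock=1}: In (origin is local, price = 10).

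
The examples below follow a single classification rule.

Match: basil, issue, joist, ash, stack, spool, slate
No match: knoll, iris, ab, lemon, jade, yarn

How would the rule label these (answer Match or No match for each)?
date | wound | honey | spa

No match, No match, No match, Match

The classifier is using: odd length AND contains 's'.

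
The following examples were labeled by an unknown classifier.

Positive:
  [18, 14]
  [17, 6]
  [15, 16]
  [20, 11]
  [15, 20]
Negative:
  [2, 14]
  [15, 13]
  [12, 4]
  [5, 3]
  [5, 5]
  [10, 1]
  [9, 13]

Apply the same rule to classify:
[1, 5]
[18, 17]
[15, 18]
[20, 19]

Negative, Positive, Positive, Positive

The classifier is using: max ≥ 16.
[1, 5]: max 5, doesn't qualify → Negative. [18, 17]: max 18, checks out → Positive. [15, 18]: max 18, checks out → Positive. [20, 19]: max 20, checks out → Positive.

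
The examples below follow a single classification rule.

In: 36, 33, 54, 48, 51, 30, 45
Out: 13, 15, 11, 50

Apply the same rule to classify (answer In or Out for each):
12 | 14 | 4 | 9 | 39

Out, Out, Out, Out, In

One predicate separates the groups cleanly: multiple of 3 AND at least 30.
12 → 12 = 3·4, 12 < 30 → Out.
14 → 14 = 3·4 + 2, 14 < 30 → Out.
4 → 4 = 3·1 + 1, 4 < 30 → Out.
9 → 9 = 3·3, 9 < 30 → Out.
39 → 39 = 3·13, 39 ≥ 30 → In.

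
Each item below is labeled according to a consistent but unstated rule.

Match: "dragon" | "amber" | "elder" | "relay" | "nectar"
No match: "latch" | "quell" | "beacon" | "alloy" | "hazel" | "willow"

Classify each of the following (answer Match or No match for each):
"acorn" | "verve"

Rule: contains 'r'. This holds for each 'Match' example and fails for each 'No match' one.
"acorn" — has 'r', hence Match. "verve" — has 'r', hence Match.

Match, Match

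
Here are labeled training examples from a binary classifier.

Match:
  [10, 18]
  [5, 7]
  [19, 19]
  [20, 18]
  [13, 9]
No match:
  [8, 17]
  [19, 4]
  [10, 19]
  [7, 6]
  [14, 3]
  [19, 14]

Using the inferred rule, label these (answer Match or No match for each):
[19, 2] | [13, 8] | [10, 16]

No match, No match, Match

A rule that fits every label: sum is even — true of each 'Match' example, false of each 'No match' one.
[19, 2]: No match (19+2 = 21).
[13, 8]: No match (13+8 = 21).
[10, 16]: Match (10+16 = 26).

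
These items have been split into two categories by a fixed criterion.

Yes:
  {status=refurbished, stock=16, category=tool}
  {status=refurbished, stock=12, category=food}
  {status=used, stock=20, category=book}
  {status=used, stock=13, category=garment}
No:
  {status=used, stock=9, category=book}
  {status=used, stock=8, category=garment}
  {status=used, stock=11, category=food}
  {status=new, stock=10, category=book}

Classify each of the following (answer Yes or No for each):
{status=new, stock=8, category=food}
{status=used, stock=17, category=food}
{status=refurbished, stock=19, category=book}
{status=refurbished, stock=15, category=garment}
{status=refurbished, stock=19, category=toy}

Every 'Yes' example satisfies: stock ≥ 12. None of the 'No' examples do.
{status=new, stock=8, category=food} → stock = 8 → No.
{status=used, stock=17, category=food} → stock = 17 → Yes.
{status=refurbished, stock=19, category=book} → stock = 19 → Yes.
{status=refurbished, stock=15, category=garment} → stock = 15 → Yes.
{status=refurbished, stock=19, category=toy} → stock = 19 → Yes.

No, Yes, Yes, Yes, Yes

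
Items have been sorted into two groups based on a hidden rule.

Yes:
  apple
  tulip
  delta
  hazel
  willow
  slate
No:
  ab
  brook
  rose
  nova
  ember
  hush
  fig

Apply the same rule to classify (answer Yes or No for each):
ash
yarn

No, No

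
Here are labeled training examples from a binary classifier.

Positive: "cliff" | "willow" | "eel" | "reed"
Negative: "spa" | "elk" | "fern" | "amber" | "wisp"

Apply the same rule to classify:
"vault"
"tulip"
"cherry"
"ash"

The distinguishing property — has a double letter — holds for all the 'Positive' cases and none of the 'Negative' cases.

Negative, Negative, Positive, Negative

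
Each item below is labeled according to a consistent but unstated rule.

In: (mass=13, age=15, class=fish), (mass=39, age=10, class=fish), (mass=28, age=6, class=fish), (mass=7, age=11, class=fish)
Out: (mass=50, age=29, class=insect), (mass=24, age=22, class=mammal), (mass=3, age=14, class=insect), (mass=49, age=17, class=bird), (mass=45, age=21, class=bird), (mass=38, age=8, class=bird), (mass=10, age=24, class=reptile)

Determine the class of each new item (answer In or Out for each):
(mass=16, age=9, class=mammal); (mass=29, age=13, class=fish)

The classifier is using: class is fish.
(mass=16, age=9, class=mammal): class is mammal, doesn't qualify → Out.
(mass=29, age=13, class=fish): class is fish, meets the rule → In.

Out, In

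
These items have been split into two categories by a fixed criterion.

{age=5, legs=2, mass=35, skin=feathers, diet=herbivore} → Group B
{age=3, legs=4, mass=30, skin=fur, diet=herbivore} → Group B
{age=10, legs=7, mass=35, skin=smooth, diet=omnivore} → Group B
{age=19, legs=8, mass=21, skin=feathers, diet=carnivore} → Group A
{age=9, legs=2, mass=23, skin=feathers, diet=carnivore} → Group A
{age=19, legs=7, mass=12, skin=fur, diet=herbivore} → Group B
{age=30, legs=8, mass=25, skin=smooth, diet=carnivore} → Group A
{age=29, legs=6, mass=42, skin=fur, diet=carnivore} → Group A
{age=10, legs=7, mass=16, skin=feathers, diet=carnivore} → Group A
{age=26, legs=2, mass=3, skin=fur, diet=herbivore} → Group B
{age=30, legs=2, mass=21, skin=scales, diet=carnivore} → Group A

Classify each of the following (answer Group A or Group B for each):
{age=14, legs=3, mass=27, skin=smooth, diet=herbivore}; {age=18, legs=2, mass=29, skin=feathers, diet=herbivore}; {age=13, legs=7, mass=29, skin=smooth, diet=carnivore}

Group B, Group B, Group A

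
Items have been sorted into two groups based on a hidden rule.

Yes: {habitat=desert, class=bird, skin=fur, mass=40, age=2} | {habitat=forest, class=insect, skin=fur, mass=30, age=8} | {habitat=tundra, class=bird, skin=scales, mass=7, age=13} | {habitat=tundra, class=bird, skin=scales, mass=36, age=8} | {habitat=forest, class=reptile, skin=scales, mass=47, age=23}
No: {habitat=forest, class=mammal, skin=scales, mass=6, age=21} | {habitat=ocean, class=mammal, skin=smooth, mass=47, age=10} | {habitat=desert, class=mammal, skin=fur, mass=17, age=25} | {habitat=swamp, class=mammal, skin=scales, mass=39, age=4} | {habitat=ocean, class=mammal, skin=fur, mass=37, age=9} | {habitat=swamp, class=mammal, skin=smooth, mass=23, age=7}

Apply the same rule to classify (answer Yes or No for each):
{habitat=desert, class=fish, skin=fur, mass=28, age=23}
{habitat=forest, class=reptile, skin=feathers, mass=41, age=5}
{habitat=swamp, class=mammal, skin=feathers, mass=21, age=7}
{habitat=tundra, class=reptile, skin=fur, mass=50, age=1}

Yes, Yes, No, Yes

Checking candidate rules against both groups, what survives is: class is not mammal.
{habitat=desert, class=fish, skin=fur, mass=28, age=23} — class is fish, hence Yes. {habitat=forest, class=reptile, skin=feathers, mass=41, age=5} — class is reptile, hence Yes. {habitat=swamp, class=mammal, skin=feathers, mass=21, age=7} — class is mammal, hence No. {habitat=tundra, class=reptile, skin=fur, mass=50, age=1} — class is reptile, hence Yes.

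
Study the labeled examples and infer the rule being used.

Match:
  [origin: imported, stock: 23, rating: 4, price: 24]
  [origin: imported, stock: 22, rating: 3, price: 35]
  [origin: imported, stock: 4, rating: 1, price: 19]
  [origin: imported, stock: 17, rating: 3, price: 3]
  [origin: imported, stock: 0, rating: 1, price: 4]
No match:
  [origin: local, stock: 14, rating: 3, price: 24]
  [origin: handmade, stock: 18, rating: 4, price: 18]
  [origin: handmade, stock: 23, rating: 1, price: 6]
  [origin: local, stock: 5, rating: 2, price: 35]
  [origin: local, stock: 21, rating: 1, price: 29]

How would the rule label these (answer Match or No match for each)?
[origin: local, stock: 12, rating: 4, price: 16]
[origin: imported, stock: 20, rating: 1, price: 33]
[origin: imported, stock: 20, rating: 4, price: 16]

No match, Match, Match

The classifier is using: origin is imported.
[origin: local, stock: 12, rating: 4, price: 16] — origin is local, hence No match.
[origin: imported, stock: 20, rating: 1, price: 33] — origin is imported, hence Match.
[origin: imported, stock: 20, rating: 4, price: 16] — origin is imported, hence Match.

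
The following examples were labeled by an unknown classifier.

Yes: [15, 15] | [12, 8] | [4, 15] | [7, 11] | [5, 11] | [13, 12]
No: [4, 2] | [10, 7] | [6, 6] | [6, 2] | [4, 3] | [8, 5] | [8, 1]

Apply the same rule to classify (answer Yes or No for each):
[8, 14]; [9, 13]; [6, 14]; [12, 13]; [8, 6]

Yes, Yes, Yes, Yes, No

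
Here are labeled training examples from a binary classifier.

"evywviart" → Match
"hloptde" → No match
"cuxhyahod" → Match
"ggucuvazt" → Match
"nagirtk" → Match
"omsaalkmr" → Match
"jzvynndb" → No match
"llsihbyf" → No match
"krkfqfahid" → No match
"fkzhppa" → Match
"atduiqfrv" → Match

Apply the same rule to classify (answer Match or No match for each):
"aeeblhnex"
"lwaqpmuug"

Rule: odd length AND contains 'a'. This holds for each 'Match' example and fails for each 'No match' one.
"aeeblhnex": length 9, has 'a', has this property → Match. "lwaqpmuug": length 9, has 'a', has this property → Match.

Match, Match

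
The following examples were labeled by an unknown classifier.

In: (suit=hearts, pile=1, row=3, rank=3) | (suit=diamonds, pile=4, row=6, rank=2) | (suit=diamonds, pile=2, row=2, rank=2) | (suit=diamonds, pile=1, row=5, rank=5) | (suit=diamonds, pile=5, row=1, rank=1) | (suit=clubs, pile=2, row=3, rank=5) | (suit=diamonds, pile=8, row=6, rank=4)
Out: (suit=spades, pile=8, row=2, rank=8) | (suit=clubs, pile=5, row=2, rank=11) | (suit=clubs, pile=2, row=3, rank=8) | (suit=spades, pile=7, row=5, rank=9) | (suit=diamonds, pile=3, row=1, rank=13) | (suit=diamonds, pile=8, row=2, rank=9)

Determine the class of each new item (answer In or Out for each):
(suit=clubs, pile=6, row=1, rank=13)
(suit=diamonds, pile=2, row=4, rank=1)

One predicate separates the groups cleanly: rank ≤ 5.
(suit=clubs, pile=6, row=1, rank=13): rank = 13 — does not fit, so Out.
(suit=diamonds, pile=2, row=4, rank=1): rank = 1 — passes, so In.

Out, In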